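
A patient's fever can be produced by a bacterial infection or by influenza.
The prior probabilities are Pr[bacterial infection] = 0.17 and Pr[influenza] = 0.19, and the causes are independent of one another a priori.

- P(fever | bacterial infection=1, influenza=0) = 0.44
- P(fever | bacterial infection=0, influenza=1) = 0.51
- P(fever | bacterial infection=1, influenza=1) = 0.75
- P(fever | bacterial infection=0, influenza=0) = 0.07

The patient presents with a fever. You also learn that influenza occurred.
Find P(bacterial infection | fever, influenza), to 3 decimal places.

P(bacterial infection | fever, influenza) ≈ 0.231

Enumerate both values of bacterial infection and weight by the priors:
  P(fever | influenza) = 0.51×0.83 + 0.75×0.17
        = 0.423300 + 0.127500 = 0.550800
The terms with bacterial infection present sum to 0.127500, so
  P(bacterial infection | fever, influenza) = 0.127500 / 0.550800 ≈ 0.231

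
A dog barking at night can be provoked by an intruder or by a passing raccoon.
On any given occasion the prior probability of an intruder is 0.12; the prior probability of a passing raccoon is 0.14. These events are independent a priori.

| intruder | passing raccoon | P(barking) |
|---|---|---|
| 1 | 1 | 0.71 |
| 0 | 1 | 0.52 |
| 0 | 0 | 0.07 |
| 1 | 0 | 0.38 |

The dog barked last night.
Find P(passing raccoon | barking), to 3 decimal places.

P(barking) = 0.07*0.88*0.86 + 0.52*0.88*0.14 + 0.38*0.12*0.86 + 0.71*0.12*0.14 = 0.052976 + 0.064064 + 0.039216 + 0.011928 = 0.168184
The passing raccoon-present share is 0.064064 + 0.011928 = 0.075992.
Hence the posterior is 0.075992/0.168184 ≈ 0.452.

P(passing raccoon | barking) ≈ 0.452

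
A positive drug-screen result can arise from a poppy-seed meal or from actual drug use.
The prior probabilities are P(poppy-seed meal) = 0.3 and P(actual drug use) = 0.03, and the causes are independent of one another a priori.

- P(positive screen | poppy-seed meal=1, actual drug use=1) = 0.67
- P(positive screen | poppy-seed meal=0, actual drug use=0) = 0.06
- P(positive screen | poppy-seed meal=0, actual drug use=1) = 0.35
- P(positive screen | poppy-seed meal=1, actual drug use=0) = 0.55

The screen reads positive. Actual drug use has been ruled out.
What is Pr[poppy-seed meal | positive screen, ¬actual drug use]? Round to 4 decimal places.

P(positive screen | ¬actual drug use) = 0.06×0.7 + 0.55×0.3 = 0.042000 + 0.165000 = 0.207000
The poppy-seed meal-present share is 0.55×0.3 = 0.165000.
So P(poppy-seed meal | positive screen, ¬actual drug use) = 0.165000/0.207000 ≈ 0.7971.

Pr[poppy-seed meal | positive screen, ¬actual drug use] ≈ 0.7971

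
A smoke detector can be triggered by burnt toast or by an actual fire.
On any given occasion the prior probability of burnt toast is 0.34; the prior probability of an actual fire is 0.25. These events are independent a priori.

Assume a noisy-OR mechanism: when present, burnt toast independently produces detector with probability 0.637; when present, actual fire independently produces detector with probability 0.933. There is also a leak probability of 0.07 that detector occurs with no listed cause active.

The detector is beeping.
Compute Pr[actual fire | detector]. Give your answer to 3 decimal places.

Under noisy-OR, P(detector | causes) = 1 − (1−0.07)·∏(1−qᵢ) over the active causes.
P(detector) = 0.07*0.66*0.75 + 0.93769*0.66*0.25 + 0.66241*0.34*0.75 + 0.977381*0.34*0.25 = 0.034650 + 0.154719 + 0.168915 + 0.083077 = 0.441361
The actual fire-present share is 0.154719 + 0.083077 = 0.237796.
So P(actual fire | detector) = 0.237796/0.441361 ≈ 0.539.

Pr[actual fire | detector] ≈ 0.539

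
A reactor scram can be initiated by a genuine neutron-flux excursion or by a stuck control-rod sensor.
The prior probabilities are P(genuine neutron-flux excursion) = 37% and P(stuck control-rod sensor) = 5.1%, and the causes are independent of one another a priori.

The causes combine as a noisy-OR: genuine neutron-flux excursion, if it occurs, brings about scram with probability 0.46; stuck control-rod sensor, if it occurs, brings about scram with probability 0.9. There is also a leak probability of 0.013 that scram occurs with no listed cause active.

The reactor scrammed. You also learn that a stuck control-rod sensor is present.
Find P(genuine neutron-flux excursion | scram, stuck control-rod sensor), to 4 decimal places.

Under noisy-OR, P(scram | causes) = 1 − (1−0.013)·∏(1−qᵢ) over the active causes.
P(scram | stuck control-rod sensor) = 0.9013*0.63 + 0.946702*0.37 = 0.567819 + 0.350280 = 0.918099
Of this, 0.350280 comes from 0.946702*0.37 (the genuine neutron-flux excursion=true cases).
So P(genuine neutron-flux excursion | scram, stuck control-rod sensor) = 0.350280/0.918099 ≈ 0.3815.

P(genuine neutron-flux excursion | scram, stuck control-rod sensor) ≈ 0.3815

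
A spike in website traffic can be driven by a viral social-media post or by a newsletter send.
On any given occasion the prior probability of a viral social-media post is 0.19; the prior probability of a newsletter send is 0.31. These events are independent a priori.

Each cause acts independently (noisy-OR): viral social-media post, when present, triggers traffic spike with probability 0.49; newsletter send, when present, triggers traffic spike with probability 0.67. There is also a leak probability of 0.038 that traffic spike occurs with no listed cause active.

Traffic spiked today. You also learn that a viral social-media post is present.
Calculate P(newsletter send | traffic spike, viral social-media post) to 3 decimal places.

Under noisy-OR, P(traffic spike | causes) = 1 − (1−0.038)·∏(1−qᵢ) over the active causes.
Enumerate both values of newsletter send and weight by the priors:
  P(traffic spike | viral social-media post) = 0.50938·0.69 + 0.838095·0.31
        = 0.351472 + 0.259809 = 0.611281
The terms with newsletter send present sum to 0.259809, so
  P(newsletter send | traffic spike, viral social-media post) = 0.259809 / 0.611281 ≈ 0.425

P(newsletter send | traffic spike, viral social-media post) ≈ 0.425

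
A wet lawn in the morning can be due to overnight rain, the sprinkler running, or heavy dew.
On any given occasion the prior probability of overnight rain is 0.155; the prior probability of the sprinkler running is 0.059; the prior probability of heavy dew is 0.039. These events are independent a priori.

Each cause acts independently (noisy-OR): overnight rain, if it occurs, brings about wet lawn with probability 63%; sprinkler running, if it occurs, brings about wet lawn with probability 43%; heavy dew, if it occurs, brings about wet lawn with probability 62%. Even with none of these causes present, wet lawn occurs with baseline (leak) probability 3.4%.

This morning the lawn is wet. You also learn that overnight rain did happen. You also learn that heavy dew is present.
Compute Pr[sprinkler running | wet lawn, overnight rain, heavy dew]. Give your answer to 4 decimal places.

Under noisy-OR, P(wet lawn | causes) = 1 − (1−0.034)·∏(1−qᵢ) over the active causes.
Enumerate both values of sprinkler running and weight by the priors:
  P(wet lawn | overnight rain, heavy dew) = 0.86418·0.941 + 0.922583·0.059
        = 0.813193 + 0.054432 = 0.867625
The terms with sprinkler running present sum to 0.054432, so
  P(sprinkler running | wet lawn, overnight rain, heavy dew) = 0.054432 / 0.867625 ≈ 0.0627

Pr[sprinkler running | wet lawn, overnight rain, heavy dew] ≈ 0.0627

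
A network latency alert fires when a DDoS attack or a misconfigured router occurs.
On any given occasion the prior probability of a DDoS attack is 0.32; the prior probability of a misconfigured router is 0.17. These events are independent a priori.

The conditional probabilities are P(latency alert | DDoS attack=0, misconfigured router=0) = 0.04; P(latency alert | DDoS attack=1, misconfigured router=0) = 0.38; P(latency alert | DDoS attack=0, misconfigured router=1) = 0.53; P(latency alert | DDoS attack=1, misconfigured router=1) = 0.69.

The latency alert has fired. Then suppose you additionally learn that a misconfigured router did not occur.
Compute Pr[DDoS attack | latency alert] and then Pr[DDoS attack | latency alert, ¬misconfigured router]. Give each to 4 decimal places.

Pr[DDoS attack | latency alert] ≈ 0.6228; Pr[DDoS attack | latency alert, ¬misconfigured router] ≈ 0.8172

By total probability over the 4 (DDoS attack, misconfigured router) configurations:
  P(latency alert) = 0.04*0.68*0.83 + 0.53*0.68*0.17 + 0.38*0.32*0.83 + 0.69*0.32*0.17
        = 0.022576 + 0.061268 + 0.100928 + 0.037536 = 0.222308
Configurations with DDoS attack contribute 0.138464, so
  P(DDoS attack | latency alert) = 0.138464 / 0.222308 ≈ 0.6228

With the extra evidence:
Sum P(latency alert|·) weighted by the priors over both values of DDoS attack:
  P(latency alert | ¬misconfigured router) = 0.04*0.68 + 0.38*0.32
        = 0.027200 + 0.121600 = 0.148800
Keeping only the DDoS attack-present terms gives 0.121600, so
  P(DDoS attack | latency alert, ¬misconfigured router) = 0.121600 / 0.148800 ≈ 0.8172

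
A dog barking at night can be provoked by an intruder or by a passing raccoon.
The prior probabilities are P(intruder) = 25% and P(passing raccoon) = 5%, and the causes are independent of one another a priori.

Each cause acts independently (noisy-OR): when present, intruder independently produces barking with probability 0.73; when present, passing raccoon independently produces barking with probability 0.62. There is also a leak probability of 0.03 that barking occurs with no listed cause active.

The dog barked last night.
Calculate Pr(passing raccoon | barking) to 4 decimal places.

Pr(passing raccoon | barking) ≈ 0.1508

Under noisy-OR, P(barking | causes) = 1 − (1−0.03)·∏(1−qᵢ) over the active causes.
Numerator (weight on configurations with passing raccoon): 0.023678 + 0.011256 = 0.034934
Normalizer over all consistent configurations: 0.03·0.75·0.95 + 0.6314·0.75·0.05 + 0.7381·0.25·0.95 + 0.900478·0.25·0.05 = 0.231608
P(passing raccoon | barking) = 0.034934/0.231608 ≈ 0.1508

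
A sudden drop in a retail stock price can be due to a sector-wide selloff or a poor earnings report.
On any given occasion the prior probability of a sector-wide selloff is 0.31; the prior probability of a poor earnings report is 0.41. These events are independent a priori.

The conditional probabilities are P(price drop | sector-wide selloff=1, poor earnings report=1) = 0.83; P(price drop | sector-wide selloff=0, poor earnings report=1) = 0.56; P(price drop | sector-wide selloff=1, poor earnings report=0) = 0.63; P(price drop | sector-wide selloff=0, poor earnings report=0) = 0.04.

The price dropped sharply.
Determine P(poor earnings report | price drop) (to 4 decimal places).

P(price drop) = 0.04·0.69·0.59 + 0.56·0.69·0.41 + 0.63·0.31·0.59 + 0.83·0.31·0.41 = 0.016284 + 0.158424 + 0.115227 + 0.105493 = 0.395428
Restricting to configurations with poor earnings report present: 0.158424 + 0.105493 = 0.263917.
So P(poor earnings report | price drop) = 0.263917/0.395428 ≈ 0.6674.

P(poor earnings report | price drop) ≈ 0.6674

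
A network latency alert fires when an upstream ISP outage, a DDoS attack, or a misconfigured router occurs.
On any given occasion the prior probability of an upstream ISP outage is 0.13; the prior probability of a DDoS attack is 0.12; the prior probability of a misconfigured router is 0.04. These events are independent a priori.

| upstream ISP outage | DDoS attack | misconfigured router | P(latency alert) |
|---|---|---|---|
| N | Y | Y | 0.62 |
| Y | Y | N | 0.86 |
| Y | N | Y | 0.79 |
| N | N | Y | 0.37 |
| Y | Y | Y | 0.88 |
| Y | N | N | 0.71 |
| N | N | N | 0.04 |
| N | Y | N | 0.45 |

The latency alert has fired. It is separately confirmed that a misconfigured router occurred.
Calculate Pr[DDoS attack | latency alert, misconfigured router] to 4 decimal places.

Pr[DDoS attack | latency alert, misconfigured router] ≈ 0.1735

Weight on DDoS attack=true, given the evidence: 0.064728 + 0.013728 = 0.078456
Denominator P(latency alert | misconfigured router): 0.37×0.87×0.88 + 0.62×0.87×0.12 + 0.79×0.13×0.88 + 0.88×0.13×0.12 = 0.452104
Posterior = 0.078456 / 0.452104 ≈ 0.1735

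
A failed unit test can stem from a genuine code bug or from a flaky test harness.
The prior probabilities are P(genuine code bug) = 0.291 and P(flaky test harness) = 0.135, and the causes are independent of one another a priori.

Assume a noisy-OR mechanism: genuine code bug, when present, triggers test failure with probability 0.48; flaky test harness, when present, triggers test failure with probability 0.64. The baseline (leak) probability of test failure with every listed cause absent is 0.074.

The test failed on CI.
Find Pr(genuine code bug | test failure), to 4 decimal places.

Pr(genuine code bug | test failure) ≈ 0.5988

Under noisy-OR, P(test failure | causes) = 1 − (1−0.074)·∏(1−qᵢ) over the active causes.
For the numerator, keep only genuine code bug=true terms: 0.130509 + 0.032475 = 0.162984
Normalizer over all consistent configurations: 0.074×0.709×0.865 + 0.66664×0.709×0.135 + 0.51848×0.291×0.865 + 0.826653×0.291×0.135 = 0.272174
P(genuine code bug | test failure) = 0.162984/0.272174 ≈ 0.5988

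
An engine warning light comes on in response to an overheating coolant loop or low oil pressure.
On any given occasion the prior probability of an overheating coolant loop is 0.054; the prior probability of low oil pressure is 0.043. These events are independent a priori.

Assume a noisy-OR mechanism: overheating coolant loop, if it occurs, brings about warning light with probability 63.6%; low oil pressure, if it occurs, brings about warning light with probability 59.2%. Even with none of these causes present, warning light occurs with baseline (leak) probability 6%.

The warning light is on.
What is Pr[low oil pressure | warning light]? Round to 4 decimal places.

Pr[low oil pressure | warning light] ≈ 0.2346

Under noisy-OR, P(warning light | causes) = 1 − (1−0.06)·∏(1−qᵢ) over the active causes.
Numerator (weight on configurations with low oil pressure): 0.025077 + 0.001998 = 0.027075
Normalizer over all consistent configurations: 0.06*0.946*0.957 + 0.61648*0.946*0.043 + 0.65784*0.054*0.957 + 0.860399*0.054*0.043 = 0.115390
P(low oil pressure | warning light) = 0.027075/0.115390 ≈ 0.2346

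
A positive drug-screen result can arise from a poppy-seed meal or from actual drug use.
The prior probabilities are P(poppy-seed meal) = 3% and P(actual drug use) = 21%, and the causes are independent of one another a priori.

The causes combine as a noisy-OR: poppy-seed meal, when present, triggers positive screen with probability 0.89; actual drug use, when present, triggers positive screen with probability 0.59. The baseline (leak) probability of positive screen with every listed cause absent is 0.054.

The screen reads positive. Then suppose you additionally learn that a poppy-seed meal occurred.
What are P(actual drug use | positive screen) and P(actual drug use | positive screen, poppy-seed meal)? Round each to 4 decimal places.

P(actual drug use | positive screen) ≈ 0.6761; P(actual drug use | positive screen, poppy-seed meal) ≈ 0.2212

Under noisy-OR, P(positive screen | causes) = 1 − (1−0.054)·∏(1−qᵢ) over the active causes.
By total probability over the 4 (poppy-seed meal, actual drug use) configurations:
  P(positive screen) = 0.054*0.97*0.79 + 0.61214*0.97*0.21 + 0.89594*0.03*0.79 + 0.957335*0.03*0.21
        = 0.041380 + 0.124693 + 0.021234 + 0.006031 = 0.193338
Keeping only the actual drug use-present terms gives 0.130724, so
  P(actual drug use | positive screen) = 0.130724 / 0.193338 ≈ 0.6761

Now also conditioning on poppy-seed meal=true:
For the numerator, keep only actual drug use=true terms: 0.957335*0.21 = 0.201040
The normalizing constant is 0.89594*0.79 + 0.957335*0.21 = 0.908833
Posterior = 0.201040 / 0.908833 ≈ 0.2212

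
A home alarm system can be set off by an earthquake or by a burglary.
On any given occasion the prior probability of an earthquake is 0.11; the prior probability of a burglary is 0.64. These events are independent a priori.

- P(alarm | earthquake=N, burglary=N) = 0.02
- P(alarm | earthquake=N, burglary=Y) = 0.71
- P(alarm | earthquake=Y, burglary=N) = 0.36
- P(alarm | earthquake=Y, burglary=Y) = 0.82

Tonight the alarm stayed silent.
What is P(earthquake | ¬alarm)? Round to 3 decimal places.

By total probability over the 4 (earthquake, burglary) configurations:
  P(¬alarm) = 0.98*0.89*0.36 + 0.29*0.89*0.64 + 0.64*0.11*0.36 + 0.18*0.11*0.64
        = 0.313992 + 0.165184 + 0.025344 + 0.012672 = 0.517192
The terms with earthquake present sum to 0.038016, so
  P(earthquake | ¬alarm) = 0.038016 / 0.517192 ≈ 0.074

P(earthquake | ¬alarm) ≈ 0.074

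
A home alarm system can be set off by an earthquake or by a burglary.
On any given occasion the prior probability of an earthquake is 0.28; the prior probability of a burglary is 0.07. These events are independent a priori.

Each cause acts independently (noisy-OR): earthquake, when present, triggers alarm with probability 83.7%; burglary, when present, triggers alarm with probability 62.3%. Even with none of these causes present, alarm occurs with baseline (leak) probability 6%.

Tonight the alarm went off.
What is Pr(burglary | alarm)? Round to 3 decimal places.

Pr(burglary | alarm) ≈ 0.164

Under noisy-OR, P(alarm | causes) = 1 − (1−0.06)·∏(1−qᵢ) over the active causes.
Numerator (weight on configurations with burglary): 0.032539 + 0.018468 = 0.051007
The normalizing constant is 0.06·0.72·0.93 + 0.64562·0.72·0.07 + 0.84678·0.28·0.93 + 0.942236·0.28·0.07 = 0.311685
P(burglary | alarm) = 0.051007/0.311685 ≈ 0.164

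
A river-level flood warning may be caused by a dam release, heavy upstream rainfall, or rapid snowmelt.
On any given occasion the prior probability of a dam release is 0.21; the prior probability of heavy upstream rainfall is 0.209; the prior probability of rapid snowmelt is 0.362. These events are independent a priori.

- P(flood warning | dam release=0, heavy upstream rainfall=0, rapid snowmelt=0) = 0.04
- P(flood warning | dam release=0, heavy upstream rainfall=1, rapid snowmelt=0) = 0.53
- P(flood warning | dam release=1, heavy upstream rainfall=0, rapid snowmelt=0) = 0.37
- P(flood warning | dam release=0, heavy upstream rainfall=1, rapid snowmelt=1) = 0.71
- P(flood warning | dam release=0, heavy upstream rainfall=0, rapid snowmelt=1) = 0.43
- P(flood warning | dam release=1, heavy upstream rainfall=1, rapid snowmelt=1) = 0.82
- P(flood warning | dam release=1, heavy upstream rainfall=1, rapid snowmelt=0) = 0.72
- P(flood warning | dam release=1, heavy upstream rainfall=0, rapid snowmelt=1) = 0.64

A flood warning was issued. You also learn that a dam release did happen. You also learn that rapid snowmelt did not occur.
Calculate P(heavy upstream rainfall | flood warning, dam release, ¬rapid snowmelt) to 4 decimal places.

P(heavy upstream rainfall | flood warning, dam release, ¬rapid snowmelt) ≈ 0.3396

For the numerator, keep only heavy upstream rainfall=true terms: 0.72×0.209 = 0.150480
The normalizing constant is 0.37×0.791 + 0.72×0.209 = 0.443150
Posterior = 0.150480 / 0.443150 ≈ 0.3396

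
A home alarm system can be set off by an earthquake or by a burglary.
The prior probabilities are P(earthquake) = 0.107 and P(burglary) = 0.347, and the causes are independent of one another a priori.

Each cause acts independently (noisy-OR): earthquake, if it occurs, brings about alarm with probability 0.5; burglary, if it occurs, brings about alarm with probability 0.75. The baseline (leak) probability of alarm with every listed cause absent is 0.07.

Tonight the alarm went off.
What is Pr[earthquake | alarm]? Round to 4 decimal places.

Pr[earthquake | alarm] ≈ 0.2012

Under noisy-OR, P(alarm | causes) = 1 − (1−0.07)·∏(1−qᵢ) over the active causes.
P(alarm) = 0.07·0.893·0.653 + 0.7675·0.893·0.347 + 0.535·0.107·0.653 + 0.88375·0.107·0.347 = 0.040819 + 0.237826 + 0.037381 + 0.032813 = 0.348839
The earthquake-present share is 0.037381 + 0.032813 = 0.070194.
P(earthquake | alarm) = 0.070194 / 0.348839 ≈ 0.2012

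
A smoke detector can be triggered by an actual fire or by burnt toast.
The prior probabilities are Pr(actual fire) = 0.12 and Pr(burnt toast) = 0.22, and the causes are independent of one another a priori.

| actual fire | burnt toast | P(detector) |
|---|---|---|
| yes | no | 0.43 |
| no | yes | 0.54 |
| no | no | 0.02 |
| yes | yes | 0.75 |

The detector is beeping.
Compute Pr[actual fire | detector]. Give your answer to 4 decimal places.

Numerator (weight on configurations with actual fire): 0.040248 + 0.019800 = 0.060048
Denominator P(detector): 0.02·0.88·0.78 + 0.54·0.88·0.22 + 0.43·0.12·0.78 + 0.75·0.12·0.22 = 0.178320
Posterior = 0.060048 / 0.178320 ≈ 0.3367

Pr[actual fire | detector] ≈ 0.3367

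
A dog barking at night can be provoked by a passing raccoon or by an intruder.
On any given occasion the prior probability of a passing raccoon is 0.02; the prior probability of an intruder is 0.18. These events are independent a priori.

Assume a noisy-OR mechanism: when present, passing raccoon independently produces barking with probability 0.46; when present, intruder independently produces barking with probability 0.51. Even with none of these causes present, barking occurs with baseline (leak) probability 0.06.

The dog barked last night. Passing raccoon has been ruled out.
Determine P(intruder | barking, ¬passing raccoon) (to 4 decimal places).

Under noisy-OR, P(barking | causes) = 1 − (1−0.06)·∏(1−qᵢ) over the active causes.
Enumerate both values of intruder and weight by the priors:
  P(barking | ¬passing raccoon) = 0.06·0.82 + 0.5394·0.18
        = 0.049200 + 0.097092 = 0.146292
The terms with intruder present sum to 0.097092, so
  P(intruder | barking, ¬passing raccoon) = 0.097092 / 0.146292 ≈ 0.6637

P(intruder | barking, ¬passing raccoon) ≈ 0.6637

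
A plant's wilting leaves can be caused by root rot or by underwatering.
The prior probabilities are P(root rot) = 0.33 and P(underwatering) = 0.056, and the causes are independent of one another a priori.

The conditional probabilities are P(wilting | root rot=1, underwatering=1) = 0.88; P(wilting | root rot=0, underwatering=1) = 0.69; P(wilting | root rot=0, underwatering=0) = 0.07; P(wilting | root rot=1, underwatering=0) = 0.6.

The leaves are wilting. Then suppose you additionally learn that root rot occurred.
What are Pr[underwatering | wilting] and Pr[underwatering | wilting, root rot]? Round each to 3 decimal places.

Weight on underwatering=true, given the evidence: 0.025889 + 0.016262 = 0.042151
Normalizer over all consistent configurations: 0.07·0.67·0.944 + 0.69·0.67·0.056 + 0.6·0.33·0.944 + 0.88·0.33·0.056 = 0.273337
P(underwatering | wilting) = 0.042151/0.273337 ≈ 0.154

Now also conditioning on root rot=true:
Sum P(wilting|·) weighted by the priors over both values of underwatering:
  P(wilting | root rot) = 0.6·0.944 + 0.88·0.056
        = 0.566400 + 0.049280 = 0.615680
Keeping only the underwatering-present terms gives 0.049280, so
  P(underwatering | wilting, root rot) = 0.049280 / 0.615680 ≈ 0.080
Conditioning on root rot lowers the posterior on underwatering: the classic explaining-away effect in a common-effect structure.

Pr[underwatering | wilting] ≈ 0.154; Pr[underwatering | wilting, root rot] ≈ 0.080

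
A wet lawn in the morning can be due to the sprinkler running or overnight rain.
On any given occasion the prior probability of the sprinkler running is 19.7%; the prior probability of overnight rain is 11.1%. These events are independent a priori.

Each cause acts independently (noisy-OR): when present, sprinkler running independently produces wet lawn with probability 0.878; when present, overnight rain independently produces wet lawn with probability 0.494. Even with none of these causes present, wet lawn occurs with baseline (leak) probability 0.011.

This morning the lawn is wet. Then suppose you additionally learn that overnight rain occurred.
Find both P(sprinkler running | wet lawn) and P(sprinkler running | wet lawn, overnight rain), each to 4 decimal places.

Under noisy-OR, P(wet lawn | causes) = 1 − (1−0.011)·∏(1−qᵢ) over the active causes.
Weight on sprinkler running=true, given the evidence: 0.154002 + 0.020532 = 0.174534
Denominator P(wet lawn): 0.011*0.803*0.889 + 0.499566*0.803*0.111 + 0.879342*0.197*0.889 + 0.938947*0.197*0.111 = 0.226915
Posterior = 0.174534 / 0.226915 ≈ 0.7692

With the extra evidence:
Enumerate both values of sprinkler running and weight by the priors:
  P(wet lawn | overnight rain) = 0.499566*0.803 + 0.938947*0.197
        = 0.401151 + 0.184973 = 0.586124
Keeping only the sprinkler running-present terms gives 0.184973, so
  P(sprinkler running | wet lawn, overnight rain) = 0.184973 / 0.586124 ≈ 0.3156

P(sprinkler running | wet lawn) ≈ 0.7692; P(sprinkler running | wet lawn, overnight rain) ≈ 0.3156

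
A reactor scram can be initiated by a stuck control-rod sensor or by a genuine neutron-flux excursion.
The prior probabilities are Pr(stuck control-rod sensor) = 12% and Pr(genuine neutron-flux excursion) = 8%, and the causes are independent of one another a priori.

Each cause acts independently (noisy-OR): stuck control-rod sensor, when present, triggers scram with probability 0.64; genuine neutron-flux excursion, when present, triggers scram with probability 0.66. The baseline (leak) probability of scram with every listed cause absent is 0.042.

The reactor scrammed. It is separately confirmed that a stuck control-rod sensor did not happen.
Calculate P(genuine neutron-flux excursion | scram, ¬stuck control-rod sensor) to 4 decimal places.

P(genuine neutron-flux excursion | scram, ¬stuck control-rod sensor) ≈ 0.5826

Under noisy-OR, P(scram | causes) = 1 − (1−0.042)·∏(1−qᵢ) over the active causes.
Weight on genuine neutron-flux excursion=true, given the evidence: 0.67428×0.08 = 0.053942
Normalizer over all consistent configurations: 0.042×0.92 + 0.67428×0.08 = 0.092582
P(genuine neutron-flux excursion | scram, ¬stuck control-rod sensor) = 0.053942/0.092582 ≈ 0.5826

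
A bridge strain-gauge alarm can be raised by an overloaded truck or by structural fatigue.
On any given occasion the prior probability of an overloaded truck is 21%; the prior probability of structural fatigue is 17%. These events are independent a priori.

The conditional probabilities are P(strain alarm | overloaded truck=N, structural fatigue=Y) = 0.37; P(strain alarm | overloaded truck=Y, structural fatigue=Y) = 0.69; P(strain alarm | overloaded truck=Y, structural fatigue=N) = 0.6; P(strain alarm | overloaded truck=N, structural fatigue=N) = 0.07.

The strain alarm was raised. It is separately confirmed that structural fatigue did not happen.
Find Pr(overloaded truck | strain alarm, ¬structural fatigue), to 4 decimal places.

Pr(overloaded truck | strain alarm, ¬structural fatigue) ≈ 0.6950

Numerator (weight on configurations with overloaded truck): 0.6×0.21 = 0.126000
The normalizing constant is 0.07×0.79 + 0.6×0.21 = 0.181300
Posterior = 0.126000 / 0.181300 ≈ 0.6950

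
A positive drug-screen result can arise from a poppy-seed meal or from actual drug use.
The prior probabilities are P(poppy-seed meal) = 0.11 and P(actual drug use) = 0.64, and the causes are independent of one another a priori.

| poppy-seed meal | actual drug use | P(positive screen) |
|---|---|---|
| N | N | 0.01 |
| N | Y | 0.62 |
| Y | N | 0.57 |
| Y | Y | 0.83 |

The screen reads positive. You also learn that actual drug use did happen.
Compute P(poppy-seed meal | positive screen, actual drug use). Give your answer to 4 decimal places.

Enumerate both values of poppy-seed meal and weight by the priors:
  P(positive screen | actual drug use) = 0.62*0.89 + 0.83*0.11
        = 0.551800 + 0.091300 = 0.643100
Keeping only the poppy-seed meal-present terms gives 0.091300, so
  P(poppy-seed meal | positive screen, actual drug use) = 0.091300 / 0.643100 ≈ 0.1420

P(poppy-seed meal | positive screen, actual drug use) ≈ 0.1420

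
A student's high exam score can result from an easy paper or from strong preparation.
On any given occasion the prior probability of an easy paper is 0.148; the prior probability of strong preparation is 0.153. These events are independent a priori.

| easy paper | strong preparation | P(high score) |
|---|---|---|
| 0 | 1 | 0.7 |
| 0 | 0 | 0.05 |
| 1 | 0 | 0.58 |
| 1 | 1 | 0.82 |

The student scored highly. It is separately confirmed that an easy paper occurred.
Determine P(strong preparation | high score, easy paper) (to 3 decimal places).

For the numerator, keep only strong preparation=true terms: 0.82·0.153 = 0.125460
The normalizing constant is 0.58·0.847 + 0.82·0.153 = 0.616720
Posterior = 0.125460 / 0.616720 ≈ 0.203

P(strong preparation | high score, easy paper) ≈ 0.203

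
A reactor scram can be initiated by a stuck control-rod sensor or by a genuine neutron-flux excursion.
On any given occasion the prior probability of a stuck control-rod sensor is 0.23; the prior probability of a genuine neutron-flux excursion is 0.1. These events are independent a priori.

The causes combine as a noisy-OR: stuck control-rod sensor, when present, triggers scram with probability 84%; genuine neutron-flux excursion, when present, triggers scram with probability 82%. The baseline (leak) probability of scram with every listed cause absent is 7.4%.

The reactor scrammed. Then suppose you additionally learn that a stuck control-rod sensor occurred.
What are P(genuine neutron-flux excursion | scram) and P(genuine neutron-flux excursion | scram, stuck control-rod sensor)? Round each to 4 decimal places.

P(genuine neutron-flux excursion | scram) ≈ 0.2755; P(genuine neutron-flux excursion | scram, stuck control-rod sensor) ≈ 0.1127

Under noisy-OR, P(scram | causes) = 1 − (1−0.074)·∏(1−qᵢ) over the active causes.
P(scram) = 0.074×0.77×0.9 + 0.83332×0.77×0.1 + 0.85184×0.23×0.9 + 0.973331×0.23×0.1 = 0.051282 + 0.064166 + 0.176331 + 0.022387 = 0.314166
The genuine neutron-flux excursion-present share is 0.064166 + 0.022387 = 0.086553.
So P(genuine neutron-flux excursion | scram) = 0.086553/0.314166 ≈ 0.2755.

Now condition on the additional information:
By total probability over both values of genuine neutron-flux excursion:
  P(scram | stuck control-rod sensor) = 0.85184*0.9 + 0.973331*0.1
        = 0.766656 + 0.097333 = 0.863989
Configurations with genuine neutron-flux excursion contribute 0.097333, so
  P(genuine neutron-flux excursion | scram, stuck control-rod sensor) = 0.097333 / 0.863989 ≈ 0.1127
Conditioning on stuck control-rod sensor lowers the posterior on genuine neutron-flux excursion: the classic explaining-away effect in a common-effect structure.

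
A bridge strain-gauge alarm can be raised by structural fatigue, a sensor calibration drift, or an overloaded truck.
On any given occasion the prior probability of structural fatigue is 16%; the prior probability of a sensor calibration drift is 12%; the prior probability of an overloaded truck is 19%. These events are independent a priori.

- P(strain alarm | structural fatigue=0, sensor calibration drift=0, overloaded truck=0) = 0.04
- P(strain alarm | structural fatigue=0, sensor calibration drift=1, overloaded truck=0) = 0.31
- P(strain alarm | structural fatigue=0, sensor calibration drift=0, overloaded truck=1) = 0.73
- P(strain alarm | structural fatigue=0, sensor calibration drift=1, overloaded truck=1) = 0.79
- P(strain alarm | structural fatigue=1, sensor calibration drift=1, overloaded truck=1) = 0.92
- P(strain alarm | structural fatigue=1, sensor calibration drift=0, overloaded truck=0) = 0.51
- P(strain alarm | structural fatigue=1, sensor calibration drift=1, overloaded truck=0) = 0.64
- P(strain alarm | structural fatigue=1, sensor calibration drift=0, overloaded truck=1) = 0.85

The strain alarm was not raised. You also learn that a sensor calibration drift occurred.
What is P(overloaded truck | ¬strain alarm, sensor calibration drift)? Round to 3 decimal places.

P(¬strain alarm | sensor calibration drift) = 0.69·0.84·0.81 + 0.21·0.84·0.19 + 0.36·0.16·0.81 + 0.08·0.16·0.19 = 0.469476 + 0.033516 + 0.046656 + 0.002432 = 0.552080
Of this, 0.035948 comes from 0.033516 + 0.002432 (the overloaded truck=true cases).
P(overloaded truck | ¬strain alarm, sensor calibration drift) = 0.035948 / 0.552080 ≈ 0.065

P(overloaded truck | ¬strain alarm, sensor calibration drift) ≈ 0.065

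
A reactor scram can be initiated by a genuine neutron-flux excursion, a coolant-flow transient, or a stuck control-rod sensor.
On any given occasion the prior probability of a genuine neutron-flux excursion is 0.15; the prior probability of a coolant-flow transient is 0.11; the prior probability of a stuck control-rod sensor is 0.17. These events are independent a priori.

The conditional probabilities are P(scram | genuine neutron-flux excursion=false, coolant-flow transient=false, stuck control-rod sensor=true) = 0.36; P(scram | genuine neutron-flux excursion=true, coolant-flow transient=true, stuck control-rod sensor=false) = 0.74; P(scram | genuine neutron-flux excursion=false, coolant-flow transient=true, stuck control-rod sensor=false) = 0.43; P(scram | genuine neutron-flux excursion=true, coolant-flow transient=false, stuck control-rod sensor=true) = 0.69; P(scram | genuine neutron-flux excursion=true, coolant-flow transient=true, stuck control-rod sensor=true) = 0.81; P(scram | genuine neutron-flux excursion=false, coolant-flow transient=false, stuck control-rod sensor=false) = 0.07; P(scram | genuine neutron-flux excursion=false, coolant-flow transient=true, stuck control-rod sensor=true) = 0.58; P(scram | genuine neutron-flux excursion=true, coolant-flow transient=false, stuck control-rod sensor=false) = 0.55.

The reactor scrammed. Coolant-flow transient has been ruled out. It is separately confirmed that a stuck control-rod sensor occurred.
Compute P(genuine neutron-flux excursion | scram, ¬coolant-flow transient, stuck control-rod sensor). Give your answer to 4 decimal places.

P(genuine neutron-flux excursion | scram, ¬coolant-flow transient, stuck control-rod sensor) ≈ 0.2527

P(scram | ¬coolant-flow transient, stuck control-rod sensor) = 0.36*0.85 + 0.69*0.15 = 0.306000 + 0.103500 = 0.409500
Restricting to configurations with genuine neutron-flux excursion present: 0.69*0.15 = 0.103500.
P(genuine neutron-flux excursion | scram, ¬coolant-flow transient, stuck control-rod sensor) = 0.103500 / 0.409500 ≈ 0.2527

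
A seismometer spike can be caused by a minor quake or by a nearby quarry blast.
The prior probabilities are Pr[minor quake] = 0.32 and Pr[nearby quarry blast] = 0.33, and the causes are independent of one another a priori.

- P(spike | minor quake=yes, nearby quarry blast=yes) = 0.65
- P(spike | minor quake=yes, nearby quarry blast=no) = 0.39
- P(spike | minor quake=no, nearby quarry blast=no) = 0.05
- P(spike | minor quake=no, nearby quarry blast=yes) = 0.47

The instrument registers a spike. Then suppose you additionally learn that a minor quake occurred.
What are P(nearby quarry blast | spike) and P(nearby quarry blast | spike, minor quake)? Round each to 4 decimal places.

P(spike) = 0.05*0.68*0.67 + 0.47*0.68*0.33 + 0.39*0.32*0.67 + 0.65*0.32*0.33 = 0.022780 + 0.105468 + 0.083616 + 0.068640 = 0.280504
Of this, 0.174108 comes from 0.105468 + 0.068640 (the nearby quarry blast=true cases).
P(nearby quarry blast | spike) = 0.174108 / 0.280504 ≈ 0.6207

Now condition on the additional information:
By total probability over both values of nearby quarry blast:
  P(spike | minor quake) = 0.39·0.67 + 0.65·0.33
        = 0.261300 + 0.214500 = 0.475800
Keeping only the nearby quarry blast-present terms gives 0.214500, so
  P(nearby quarry blast | spike, minor quake) = 0.214500 / 0.475800 ≈ 0.4508
The drop from 0.6207 to 0.4508 is the explaining-away (discounting) effect.

P(nearby quarry blast | spike) ≈ 0.6207; P(nearby quarry blast | spike, minor quake) ≈ 0.4508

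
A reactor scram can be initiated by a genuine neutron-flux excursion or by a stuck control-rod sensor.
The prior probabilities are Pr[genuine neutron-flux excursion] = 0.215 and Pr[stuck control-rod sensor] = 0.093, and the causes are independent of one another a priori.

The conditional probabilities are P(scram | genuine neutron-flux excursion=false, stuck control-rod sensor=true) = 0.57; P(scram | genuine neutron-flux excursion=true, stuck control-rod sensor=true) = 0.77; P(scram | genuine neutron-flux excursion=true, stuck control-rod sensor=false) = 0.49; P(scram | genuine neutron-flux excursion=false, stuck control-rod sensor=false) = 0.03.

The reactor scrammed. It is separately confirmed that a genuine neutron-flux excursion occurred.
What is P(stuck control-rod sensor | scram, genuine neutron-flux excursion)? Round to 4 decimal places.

By total probability over both values of stuck control-rod sensor:
  P(scram | genuine neutron-flux excursion) = 0.49×0.907 + 0.77×0.093
        = 0.444430 + 0.071610 = 0.516040
Configurations with stuck control-rod sensor contribute 0.071610, so
  P(stuck control-rod sensor | scram, genuine neutron-flux excursion) = 0.071610 / 0.516040 ≈ 0.1388

P(stuck control-rod sensor | scram, genuine neutron-flux excursion) ≈ 0.1388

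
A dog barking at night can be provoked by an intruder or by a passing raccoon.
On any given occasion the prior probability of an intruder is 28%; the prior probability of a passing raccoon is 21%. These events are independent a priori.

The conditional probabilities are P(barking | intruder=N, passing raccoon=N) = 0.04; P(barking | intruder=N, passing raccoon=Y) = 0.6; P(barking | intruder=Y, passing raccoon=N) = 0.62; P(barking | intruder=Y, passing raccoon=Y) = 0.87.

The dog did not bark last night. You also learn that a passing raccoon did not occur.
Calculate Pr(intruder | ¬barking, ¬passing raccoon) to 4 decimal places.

Pr(intruder | ¬barking, ¬passing raccoon) ≈ 0.1334

Numerator (weight on configurations with intruder): 0.38×0.28 = 0.106400
Denominator P(¬barking | ¬passing raccoon): 0.96×0.72 + 0.38×0.28 = 0.797600
P(intruder | ¬barking, ¬passing raccoon) = 0.106400/0.797600 ≈ 0.1334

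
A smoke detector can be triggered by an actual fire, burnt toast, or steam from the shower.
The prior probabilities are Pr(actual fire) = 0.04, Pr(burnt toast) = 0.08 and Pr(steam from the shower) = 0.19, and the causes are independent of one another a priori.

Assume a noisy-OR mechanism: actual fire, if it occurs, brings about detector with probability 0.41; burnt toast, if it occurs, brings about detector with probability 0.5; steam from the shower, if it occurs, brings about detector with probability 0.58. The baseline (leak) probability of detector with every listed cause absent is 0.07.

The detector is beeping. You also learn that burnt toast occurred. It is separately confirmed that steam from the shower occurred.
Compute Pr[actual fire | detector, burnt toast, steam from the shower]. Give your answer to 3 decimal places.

Under noisy-OR, P(detector | causes) = 1 − (1−0.07)·∏(1−qᵢ) over the active causes.
By total probability over both values of actual fire:
  P(detector | burnt toast, steam from the shower) = 0.8047·0.96 + 0.884773·0.04
        = 0.772512 + 0.035391 = 0.807903
The terms with actual fire present sum to 0.035391, so
  P(actual fire | detector, burnt toast, steam from the shower) = 0.035391 / 0.807903 ≈ 0.044

Pr[actual fire | detector, burnt toast, steam from the shower] ≈ 0.044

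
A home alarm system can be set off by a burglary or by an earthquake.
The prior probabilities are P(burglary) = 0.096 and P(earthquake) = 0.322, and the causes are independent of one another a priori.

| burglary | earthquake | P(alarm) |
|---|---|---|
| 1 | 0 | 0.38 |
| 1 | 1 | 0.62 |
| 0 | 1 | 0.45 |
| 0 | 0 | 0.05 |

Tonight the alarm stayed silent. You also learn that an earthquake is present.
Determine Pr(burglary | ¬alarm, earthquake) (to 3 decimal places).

Enumerate both values of burglary and weight by the priors:
  P(¬alarm | earthquake) = 0.55·0.904 + 0.38·0.096
        = 0.497200 + 0.036480 = 0.533680
Configurations with burglary contribute 0.036480, so
  P(burglary | ¬alarm, earthquake) = 0.036480 / 0.533680 ≈ 0.068

Pr(burglary | ¬alarm, earthquake) ≈ 0.068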